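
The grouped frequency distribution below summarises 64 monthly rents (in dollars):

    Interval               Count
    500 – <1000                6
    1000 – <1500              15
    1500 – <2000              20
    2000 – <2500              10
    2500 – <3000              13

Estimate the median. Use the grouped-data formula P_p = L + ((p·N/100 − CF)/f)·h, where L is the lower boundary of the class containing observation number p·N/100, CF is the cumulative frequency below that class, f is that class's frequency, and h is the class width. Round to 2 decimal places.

1775.00

N = 64; target position k = 50/100 · 64 = 32.
Cumulative frequencies: 6, 21, 41, 51, 64.
Observation 32 falls in the class 1500 – <2000.
L = 1500, CF = 21, f = 20, h = 500.
P50 = 1500 + ((32 − 21)/20)·500 = 1500 + 275 = 1775.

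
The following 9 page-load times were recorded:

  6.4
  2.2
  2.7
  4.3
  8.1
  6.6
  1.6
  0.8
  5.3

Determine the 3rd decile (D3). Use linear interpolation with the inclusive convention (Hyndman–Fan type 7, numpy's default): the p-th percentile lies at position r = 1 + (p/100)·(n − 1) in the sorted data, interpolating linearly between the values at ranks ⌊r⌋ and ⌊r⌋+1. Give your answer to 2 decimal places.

Sorted: 0.8, 1.6, 2.2, 2.7, 4.3, 5.3, 6.4, 6.6, 8.1.
n = 9.
r = 1 + (30/100)·(9 − 1) = 1 + 2.4 = 3.4.
Rank 3 is 2.2 and rank 4 is 2.7.
Interpolate: 2.2 + 0.4·(2.7 − 2.2) = 2.2 + 0.4·0.5 = 2.4.

2.40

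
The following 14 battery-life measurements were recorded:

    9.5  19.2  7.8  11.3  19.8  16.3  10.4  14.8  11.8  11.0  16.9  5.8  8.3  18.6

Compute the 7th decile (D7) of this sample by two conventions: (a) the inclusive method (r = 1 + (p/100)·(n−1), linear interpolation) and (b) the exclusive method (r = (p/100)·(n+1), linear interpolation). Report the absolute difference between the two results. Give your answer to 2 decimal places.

Sorted: 5.8, 7.8, 8.3, 9.5, 10.4, 11.0, 11.3, 11.8, 14.8, 16.3, 16.9, 18.6, 19.2, 19.8.
n = 14.
(a) r = 10.1; between ranks 10 (16.3) and 11 (16.9): 16.36.
(b) r = 10.5; between ranks 10 (16.3) and 11 (16.9): 16.6.
|16.36 − 16.6| = 0.24.

0.24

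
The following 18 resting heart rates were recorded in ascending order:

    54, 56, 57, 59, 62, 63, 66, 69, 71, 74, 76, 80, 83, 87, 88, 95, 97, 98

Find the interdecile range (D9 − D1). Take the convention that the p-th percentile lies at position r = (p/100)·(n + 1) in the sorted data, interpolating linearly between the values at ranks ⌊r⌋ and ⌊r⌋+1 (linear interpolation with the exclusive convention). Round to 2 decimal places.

41.30

n = 18.
P10: r = 1.9; ranks 1–2 are 54, 56; interpolating gives 55.8.
P90: r = 17.1; ranks 17–18 are 97, 98; interpolating gives 97.1.
Difference: 97.1 − 55.8 = 41.3.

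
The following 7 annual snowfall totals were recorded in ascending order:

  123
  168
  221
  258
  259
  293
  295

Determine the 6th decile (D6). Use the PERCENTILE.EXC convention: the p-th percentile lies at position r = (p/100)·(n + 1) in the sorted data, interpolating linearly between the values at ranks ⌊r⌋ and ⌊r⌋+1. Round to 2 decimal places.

258.80

n = 7.
r = (60/100)·(7 + 1) = 4.8.
Rank 4 is 258 and rank 5 is 259.
Interpolate: 258 + 0.8·(259 − 258) = 258 + 0.8·1 = 258.8.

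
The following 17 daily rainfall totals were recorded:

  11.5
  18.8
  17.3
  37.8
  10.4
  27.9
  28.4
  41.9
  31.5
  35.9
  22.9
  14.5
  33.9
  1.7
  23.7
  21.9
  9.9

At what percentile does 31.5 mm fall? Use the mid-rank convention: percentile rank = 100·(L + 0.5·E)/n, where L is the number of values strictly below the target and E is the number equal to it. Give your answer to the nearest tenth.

73.5

Sorted: 1.7, 9.9, 10.4, 11.5, 14.5, 17.3, 18.8, 21.9, 22.9, 23.7, 27.9, 28.4, 31.5, 33.9, 35.9, 37.8, 41.9.
Count below 31.5: L = 12; count equal: E = 1; n = 17.
Percentile rank = 100·(12 + 0.5·1)/17 = 100·12.5/17 = 73.53.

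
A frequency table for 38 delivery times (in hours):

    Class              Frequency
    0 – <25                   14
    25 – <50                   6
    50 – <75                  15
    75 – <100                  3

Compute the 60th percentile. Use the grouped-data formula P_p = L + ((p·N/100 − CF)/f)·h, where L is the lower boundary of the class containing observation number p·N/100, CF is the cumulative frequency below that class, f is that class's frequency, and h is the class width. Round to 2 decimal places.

54.67

N = 38; target position k = 60/100 · 38 = 22.8.
Cumulative frequencies: 14, 20, 35, 38.
Observation 22.8 falls in the class 50 – <75.
L = 50, CF = 20, f = 15, h = 25.
P60 = 50 + ((22.8 − 20)/15)·25 = 50 + 4.66667 = 54.6667.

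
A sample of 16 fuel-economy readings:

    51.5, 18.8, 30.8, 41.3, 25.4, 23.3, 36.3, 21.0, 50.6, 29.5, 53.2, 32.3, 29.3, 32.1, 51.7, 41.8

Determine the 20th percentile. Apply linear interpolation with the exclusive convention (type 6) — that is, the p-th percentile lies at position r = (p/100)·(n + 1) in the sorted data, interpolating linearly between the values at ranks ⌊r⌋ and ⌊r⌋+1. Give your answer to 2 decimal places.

Sorted: 18.8, 21.0, 23.3, 25.4, 29.3, 29.5, 30.8, 32.1, 32.3, 36.3, 41.3, 41.8, 50.6, 51.5, 51.7, 53.2.
n = 16.
r = (20/100)·(16 + 1) = 3.4.
Rank 3 is 23.3 and rank 4 is 25.4.
Interpolate: 23.3 + 0.4·(25.4 − 23.3) = 23.3 + 0.4·2.1 = 24.14.

24.14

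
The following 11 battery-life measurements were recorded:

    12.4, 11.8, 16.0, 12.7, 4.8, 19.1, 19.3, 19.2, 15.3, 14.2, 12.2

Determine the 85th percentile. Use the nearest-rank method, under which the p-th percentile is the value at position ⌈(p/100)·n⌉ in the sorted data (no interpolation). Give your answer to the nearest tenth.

Sorted: 4.8, 11.8, 12.2, 12.4, 12.7, 14.2, 15.3, 16.0, 19.1, 19.2, 19.3.
n = 11.
Position = ⌈85/100 · 11⌉ = ⌈9.35⌉ = 10.
The value at rank 10 is 19.2.

19.2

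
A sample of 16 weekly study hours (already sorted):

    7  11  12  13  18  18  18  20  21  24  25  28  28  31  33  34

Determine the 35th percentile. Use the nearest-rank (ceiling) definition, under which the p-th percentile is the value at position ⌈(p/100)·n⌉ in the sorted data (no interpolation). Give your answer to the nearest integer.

n = 16.
Position = ⌈35/100 · 16⌉ = ⌈5.6⌉ = 6.
The value at rank 6 is 18.

18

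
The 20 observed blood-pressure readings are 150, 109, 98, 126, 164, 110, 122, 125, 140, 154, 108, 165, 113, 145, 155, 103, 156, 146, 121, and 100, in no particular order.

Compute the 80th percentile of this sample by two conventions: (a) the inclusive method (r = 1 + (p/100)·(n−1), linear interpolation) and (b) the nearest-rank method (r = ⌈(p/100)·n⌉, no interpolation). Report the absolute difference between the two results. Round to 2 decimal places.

0.20

Sorted: 98, 100, 103, 108, 109, 110, 113, 121, 122, 125, 126, 140, 145, 146, 150, 154, 155, 156, 164, 165.
n = 20.
(a) r = 16.2; between ranks 16 (154) and 17 (155): 154.2.
(b) the nearest-rank method: rank 16 → 154.
|154.2 − 154| = 0.2.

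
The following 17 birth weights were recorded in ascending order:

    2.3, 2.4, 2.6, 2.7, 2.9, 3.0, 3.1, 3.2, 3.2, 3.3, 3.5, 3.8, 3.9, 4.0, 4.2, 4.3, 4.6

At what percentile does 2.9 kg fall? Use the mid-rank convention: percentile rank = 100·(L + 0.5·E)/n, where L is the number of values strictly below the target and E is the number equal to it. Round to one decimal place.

26.5

Count below 2.9: L = 4; count equal: E = 1; n = 17.
Percentile rank = 100·(4 + 0.5·1)/17 = 100·4.5/17 = 26.47.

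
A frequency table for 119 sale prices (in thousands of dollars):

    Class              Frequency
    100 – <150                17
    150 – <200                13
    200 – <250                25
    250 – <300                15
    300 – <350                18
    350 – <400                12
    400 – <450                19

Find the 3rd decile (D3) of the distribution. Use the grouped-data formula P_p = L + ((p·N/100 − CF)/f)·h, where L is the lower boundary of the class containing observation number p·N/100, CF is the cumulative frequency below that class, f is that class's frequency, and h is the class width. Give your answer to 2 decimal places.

N = 119; target position k = 30/100 · 119 = 35.7.
Cumulative frequencies: 17, 30, 55, 70, 88, 100, 119.
Observation 35.7 falls in the class 200 – <250.
L = 200, CF = 30, f = 25, h = 50.
P30 = 200 + ((35.7 − 30)/25)·50 = 200 + 11.4 = 211.4.

211.40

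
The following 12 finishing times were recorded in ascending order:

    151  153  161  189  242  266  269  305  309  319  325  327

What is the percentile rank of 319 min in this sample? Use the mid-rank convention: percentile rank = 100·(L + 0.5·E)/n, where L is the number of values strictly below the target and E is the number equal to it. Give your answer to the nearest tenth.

79.2

Count below 319: L = 9; count equal: E = 1; n = 12.
Percentile rank = 100·(9 + 0.5·1)/12 = 100·9.5/12 = 79.17.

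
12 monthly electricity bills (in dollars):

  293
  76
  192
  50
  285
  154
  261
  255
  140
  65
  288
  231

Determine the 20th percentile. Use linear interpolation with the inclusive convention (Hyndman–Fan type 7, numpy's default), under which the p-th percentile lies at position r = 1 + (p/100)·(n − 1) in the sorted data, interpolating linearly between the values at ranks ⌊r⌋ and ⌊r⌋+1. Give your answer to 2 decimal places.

Sorted: 50, 65, 76, 140, 154, 192, 231, 255, 261, 285, 288, 293.
n = 12.
r = 1 + (20/100)·(12 − 1) = 1 + 2.2 = 3.2.
Rank 3 is 76 and rank 4 is 140.
Interpolate: 76 + 0.2·(140 − 76) = 76 + 0.2·64 = 88.8.

88.80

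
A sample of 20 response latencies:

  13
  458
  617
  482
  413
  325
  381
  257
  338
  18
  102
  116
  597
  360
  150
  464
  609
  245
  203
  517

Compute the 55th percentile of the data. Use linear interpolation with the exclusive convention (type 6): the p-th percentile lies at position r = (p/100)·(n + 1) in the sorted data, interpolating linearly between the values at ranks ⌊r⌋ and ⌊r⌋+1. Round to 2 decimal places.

371.55

Sorted: 13, 18, 102, 116, 150, 203, 245, 257, 325, 338, 360, 381, 413, 458, 464, 482, 517, 597, 609, 617.
n = 20.
r = (55/100)·(20 + 1) = 11.55.
Rank 11 is 360 and rank 12 is 381.
Interpolate: 360 + 0.55·(381 − 360) = 360 + 0.55·21 = 371.55.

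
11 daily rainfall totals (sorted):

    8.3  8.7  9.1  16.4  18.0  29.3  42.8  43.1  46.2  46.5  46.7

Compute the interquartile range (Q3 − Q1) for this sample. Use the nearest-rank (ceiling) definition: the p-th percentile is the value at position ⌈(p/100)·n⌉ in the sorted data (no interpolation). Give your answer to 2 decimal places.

37.10

n = 11.
P25: rank ⌈25/100·11⌉ = 3 → 9.1.
P75: rank ⌈75/100·11⌉ = 9 → 46.2.
Difference: 46.2 − 9.1 = 37.1.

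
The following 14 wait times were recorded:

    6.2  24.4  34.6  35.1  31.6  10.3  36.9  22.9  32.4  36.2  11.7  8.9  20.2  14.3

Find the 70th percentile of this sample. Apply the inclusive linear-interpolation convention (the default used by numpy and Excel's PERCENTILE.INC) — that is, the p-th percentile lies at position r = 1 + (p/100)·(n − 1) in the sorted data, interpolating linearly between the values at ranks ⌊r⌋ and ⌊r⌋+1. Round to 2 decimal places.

32.62

Sorted: 6.2, 8.9, 10.3, 11.7, 14.3, 20.2, 22.9, 24.4, 31.6, 32.4, 34.6, 35.1, 36.2, 36.9.
n = 14.
r = 1 + (70/100)·(14 − 1) = 1 + 9.1 = 10.1.
Rank 10 is 32.4 and rank 11 is 34.6.
Interpolate: 32.4 + 0.1·(34.6 − 32.4) = 32.4 + 0.1·2.2 = 32.62.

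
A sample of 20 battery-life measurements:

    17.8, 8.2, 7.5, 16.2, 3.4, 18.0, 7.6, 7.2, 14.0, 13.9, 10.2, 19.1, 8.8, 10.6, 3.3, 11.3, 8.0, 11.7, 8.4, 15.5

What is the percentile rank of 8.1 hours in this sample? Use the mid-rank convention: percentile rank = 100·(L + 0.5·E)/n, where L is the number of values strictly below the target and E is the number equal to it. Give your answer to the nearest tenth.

Sorted: 3.3, 3.4, 7.2, 7.5, 7.6, 8.0, 8.2, 8.4, 8.8, 10.2, 10.6, 11.3, 11.7, 13.9, 14.0, 15.5, 16.2, 17.8, 18.0, 19.1.
Count below 8.1: L = 6; count equal: E = 0; n = 20.
Percentile rank = 100·(6 + 0.5·0)/20 = 100·6/20 = 30.

30.0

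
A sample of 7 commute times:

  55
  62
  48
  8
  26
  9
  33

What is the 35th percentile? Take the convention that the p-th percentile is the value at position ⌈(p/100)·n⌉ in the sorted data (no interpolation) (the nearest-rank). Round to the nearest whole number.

Sorted: 8, 9, 26, 33, 48, 55, 62.
n = 7.
Position = ⌈35/100 · 7⌉ = ⌈2.45⌉ = 3.
The value at rank 3 is 26.

26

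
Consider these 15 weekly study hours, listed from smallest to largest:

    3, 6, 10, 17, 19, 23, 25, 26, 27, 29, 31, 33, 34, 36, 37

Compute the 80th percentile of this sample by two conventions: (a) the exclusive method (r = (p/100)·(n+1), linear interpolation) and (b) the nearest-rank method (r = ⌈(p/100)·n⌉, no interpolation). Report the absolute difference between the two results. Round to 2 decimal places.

n = 15.
(a) r = 12.8; between ranks 12 (33) and 13 (34): 33.8.
(b) the nearest-rank method: rank 12 → 33.
|33.8 − 33| = 0.8.

0.80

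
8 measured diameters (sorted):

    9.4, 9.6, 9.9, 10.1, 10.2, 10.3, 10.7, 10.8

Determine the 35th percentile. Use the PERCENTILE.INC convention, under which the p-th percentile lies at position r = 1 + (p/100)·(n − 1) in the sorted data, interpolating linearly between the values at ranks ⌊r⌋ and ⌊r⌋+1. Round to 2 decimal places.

n = 8.
r = 1 + (35/100)·(8 − 1) = 1 + 2.45 = 3.45.
Rank 3 is 9.9 and rank 4 is 10.1.
Interpolate: 9.9 + 0.45·(10.1 − 9.9) = 9.9 + 0.45·0.2 = 9.99.

9.99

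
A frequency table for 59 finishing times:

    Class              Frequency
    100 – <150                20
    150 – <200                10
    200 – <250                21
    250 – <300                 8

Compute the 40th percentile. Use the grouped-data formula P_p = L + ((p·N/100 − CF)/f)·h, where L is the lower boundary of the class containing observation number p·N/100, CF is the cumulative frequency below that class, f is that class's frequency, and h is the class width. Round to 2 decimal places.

N = 59; target position k = 40/100 · 59 = 23.6.
Cumulative frequencies: 20, 30, 51, 59.
Observation 23.6 falls in the class 150 – <200.
L = 150, CF = 20, f = 10, h = 50.
P40 = 150 + ((23.6 − 20)/10)·50 = 150 + 18 = 168.

168.00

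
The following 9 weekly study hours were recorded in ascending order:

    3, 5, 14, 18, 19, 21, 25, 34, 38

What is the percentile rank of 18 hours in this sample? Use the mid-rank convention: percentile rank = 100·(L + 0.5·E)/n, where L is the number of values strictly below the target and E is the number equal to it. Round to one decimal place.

38.9

Count below 18: L = 3; count equal: E = 1; n = 9.
Percentile rank = 100·(3 + 0.5·1)/9 = 100·3.5/9 = 38.89.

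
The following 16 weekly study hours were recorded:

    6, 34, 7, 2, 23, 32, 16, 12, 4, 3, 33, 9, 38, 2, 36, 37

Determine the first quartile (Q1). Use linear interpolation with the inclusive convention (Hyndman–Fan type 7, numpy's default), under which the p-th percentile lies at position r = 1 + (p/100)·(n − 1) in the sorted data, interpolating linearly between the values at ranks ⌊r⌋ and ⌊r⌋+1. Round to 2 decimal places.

5.50

Sorted: 2, 2, 3, 4, 6, 7, 9, 12, 16, 23, 32, 33, 34, 36, 37, 38.
n = 16.
r = 1 + (25/100)·(16 − 1) = 1 + 3.75 = 4.75.
Rank 4 is 4 and rank 5 is 6.
Interpolate: 4 + 0.75·(6 − 4) = 4 + 0.75·2 = 5.5.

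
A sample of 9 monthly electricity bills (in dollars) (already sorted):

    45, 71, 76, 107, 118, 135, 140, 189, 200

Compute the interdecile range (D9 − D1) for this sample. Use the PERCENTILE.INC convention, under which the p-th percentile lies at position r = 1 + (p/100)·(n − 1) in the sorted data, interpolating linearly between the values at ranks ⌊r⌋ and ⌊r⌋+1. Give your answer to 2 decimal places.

125.40

n = 9.
P10: r = 1.8; ranks 1–2 are 45, 71; interpolating gives 65.8.
P90: r = 8.2; ranks 8–9 are 189, 200; interpolating gives 191.2.
Difference: 191.2 − 65.8 = 125.4.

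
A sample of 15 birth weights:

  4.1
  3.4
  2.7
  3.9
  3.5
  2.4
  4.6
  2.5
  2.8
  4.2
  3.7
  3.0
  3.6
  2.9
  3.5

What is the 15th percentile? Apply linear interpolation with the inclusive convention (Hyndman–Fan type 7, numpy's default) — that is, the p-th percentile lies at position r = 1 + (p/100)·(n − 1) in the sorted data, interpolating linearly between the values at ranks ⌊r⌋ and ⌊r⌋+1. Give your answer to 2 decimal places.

Sorted: 2.4, 2.5, 2.7, 2.8, 2.9, 3.0, 3.4, 3.5, 3.5, 3.6, 3.7, 3.9, 4.1, 4.2, 4.6.
n = 15.
r = 1 + (15/100)·(15 − 1) = 1 + 2.1 = 3.1.
Rank 3 is 2.7 and rank 4 is 2.8.
Interpolate: 2.7 + 0.1·(2.8 − 2.7) = 2.7 + 0.1·0.1 = 2.71.

2.71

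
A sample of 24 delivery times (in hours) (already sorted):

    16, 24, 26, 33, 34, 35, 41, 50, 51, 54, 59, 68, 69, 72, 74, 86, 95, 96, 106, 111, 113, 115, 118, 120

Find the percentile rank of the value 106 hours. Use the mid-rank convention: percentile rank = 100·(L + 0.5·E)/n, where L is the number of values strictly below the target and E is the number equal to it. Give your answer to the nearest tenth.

77.1

Count below 106: L = 18; count equal: E = 1; n = 24.
Percentile rank = 100·(18 + 0.5·1)/24 = 100·18.5/24 = 77.08.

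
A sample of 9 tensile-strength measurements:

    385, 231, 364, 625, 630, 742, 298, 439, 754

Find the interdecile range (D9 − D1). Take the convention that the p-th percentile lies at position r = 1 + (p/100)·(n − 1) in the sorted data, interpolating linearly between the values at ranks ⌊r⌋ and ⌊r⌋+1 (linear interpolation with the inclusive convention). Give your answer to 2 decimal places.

Sorted: 231, 298, 364, 385, 439, 625, 630, 742, 754.
n = 9.
P10: r = 1.8; ranks 1–2 are 231, 298; interpolating gives 284.6.
P90: r = 8.2; ranks 8–9 are 742, 754; interpolating gives 744.4.
Difference: 744.4 − 284.6 = 459.8.

459.80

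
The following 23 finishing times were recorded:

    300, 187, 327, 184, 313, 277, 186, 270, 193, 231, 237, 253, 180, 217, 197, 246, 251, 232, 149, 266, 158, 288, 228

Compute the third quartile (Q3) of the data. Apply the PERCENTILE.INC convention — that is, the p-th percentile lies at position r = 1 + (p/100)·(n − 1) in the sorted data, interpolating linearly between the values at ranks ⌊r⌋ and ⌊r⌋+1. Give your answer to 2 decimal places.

268.00

Sorted: 149, 158, 180, 184, 186, 187, 193, 197, 217, 228, 231, 232, 237, 246, 251, 253, 266, 270, 277, 288, 300, 313, 327.
n = 23.
r = 1 + (75/100)·(23 − 1) = 1 + 16.5 = 17.5.
Rank 17 is 266 and rank 18 is 270.
Interpolate: 266 + 0.5·(270 − 266) = 266 + 0.5·4 = 268.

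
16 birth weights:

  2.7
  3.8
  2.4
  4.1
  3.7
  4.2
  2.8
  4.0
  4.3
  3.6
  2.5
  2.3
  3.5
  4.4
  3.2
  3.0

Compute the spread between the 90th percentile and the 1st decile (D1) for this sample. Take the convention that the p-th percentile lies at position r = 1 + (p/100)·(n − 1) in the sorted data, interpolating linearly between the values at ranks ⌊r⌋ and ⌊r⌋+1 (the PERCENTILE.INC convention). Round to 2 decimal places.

Sorted: 2.3, 2.4, 2.5, 2.7, 2.8, 3.0, 3.2, 3.5, 3.6, 3.7, 3.8, 4.0, 4.1, 4.2, 4.3, 4.4.
n = 16.
P10: r = 2.5; ranks 2–3 are 2.4, 2.5; interpolating gives 2.45.
P90: r = 14.5; ranks 14–15 are 4.2, 4.3; interpolating gives 4.25.
Difference: 4.25 − 2.45 = 1.8.

1.80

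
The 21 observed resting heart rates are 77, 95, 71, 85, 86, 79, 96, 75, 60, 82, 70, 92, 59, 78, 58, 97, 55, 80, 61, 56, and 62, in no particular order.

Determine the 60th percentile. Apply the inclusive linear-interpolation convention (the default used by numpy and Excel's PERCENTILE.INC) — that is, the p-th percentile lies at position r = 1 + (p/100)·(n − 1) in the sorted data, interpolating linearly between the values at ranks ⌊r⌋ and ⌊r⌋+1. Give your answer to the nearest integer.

Sorted: 55, 56, 58, 59, 60, 61, 62, 70, 71, 75, 77, 78, 79, 80, 82, 85, 86, 92, 95, 96, 97.
n = 21.
r = 1 + (60/100)·(21 − 1) = 1 + 12 = 13.
r is an integer, so P60 is the value at rank 13: 79.

79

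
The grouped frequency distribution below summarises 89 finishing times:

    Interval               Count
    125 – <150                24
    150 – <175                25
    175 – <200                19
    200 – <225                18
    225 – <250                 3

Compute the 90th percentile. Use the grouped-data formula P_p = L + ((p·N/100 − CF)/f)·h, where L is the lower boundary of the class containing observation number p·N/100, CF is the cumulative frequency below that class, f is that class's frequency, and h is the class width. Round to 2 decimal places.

N = 89; target position k = 90/100 · 89 = 80.1.
Cumulative frequencies: 24, 49, 68, 86, 89.
Observation 80.1 falls in the class 200 – <225.
L = 200, CF = 68, f = 18, h = 25.
P90 = 200 + ((80.1 − 68)/18)·25 = 200 + 16.8056 = 216.806.

216.81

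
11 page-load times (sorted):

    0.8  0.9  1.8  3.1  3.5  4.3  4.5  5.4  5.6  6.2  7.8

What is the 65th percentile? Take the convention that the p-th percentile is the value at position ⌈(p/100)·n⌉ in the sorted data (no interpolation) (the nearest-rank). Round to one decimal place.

5.4

n = 11.
Position = ⌈65/100 · 11⌉ = ⌈7.15⌉ = 8.
The value at rank 8 is 5.4.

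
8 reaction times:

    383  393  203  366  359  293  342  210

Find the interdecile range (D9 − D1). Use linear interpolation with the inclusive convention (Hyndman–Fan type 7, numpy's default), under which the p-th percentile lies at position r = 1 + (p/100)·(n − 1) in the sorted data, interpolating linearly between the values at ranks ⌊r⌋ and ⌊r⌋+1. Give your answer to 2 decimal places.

178.10

Sorted: 203, 210, 293, 342, 359, 366, 383, 393.
n = 8.
P10: r = 1.7; ranks 1–2 are 203, 210; interpolating gives 207.9.
P90: r = 7.3; ranks 7–8 are 383, 393; interpolating gives 386.
Difference: 386 − 207.9 = 178.1.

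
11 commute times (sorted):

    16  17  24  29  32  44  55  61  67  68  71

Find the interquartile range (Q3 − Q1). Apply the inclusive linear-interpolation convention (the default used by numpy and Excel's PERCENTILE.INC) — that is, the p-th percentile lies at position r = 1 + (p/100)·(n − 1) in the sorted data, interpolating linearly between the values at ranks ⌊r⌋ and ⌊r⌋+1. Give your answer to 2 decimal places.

37.50

n = 11.
P25: r = 3.5; ranks 3–4 are 24, 29; interpolating gives 26.5.
P75: r = 8.5; ranks 8–9 are 61, 67; interpolating gives 64.
Difference: 64 − 26.5 = 37.5.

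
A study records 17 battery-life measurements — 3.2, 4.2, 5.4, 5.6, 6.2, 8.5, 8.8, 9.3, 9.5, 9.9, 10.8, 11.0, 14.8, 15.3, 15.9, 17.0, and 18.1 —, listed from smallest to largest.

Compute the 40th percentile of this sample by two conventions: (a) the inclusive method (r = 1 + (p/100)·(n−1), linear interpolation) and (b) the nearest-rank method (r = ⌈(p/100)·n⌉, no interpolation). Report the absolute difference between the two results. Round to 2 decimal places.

n = 17.
(a) r = 7.4; between ranks 7 (8.8) and 8 (9.3): 9.
(b) the nearest-rank method: rank 7 → 8.8.
|9 − 8.8| = 0.2.

0.20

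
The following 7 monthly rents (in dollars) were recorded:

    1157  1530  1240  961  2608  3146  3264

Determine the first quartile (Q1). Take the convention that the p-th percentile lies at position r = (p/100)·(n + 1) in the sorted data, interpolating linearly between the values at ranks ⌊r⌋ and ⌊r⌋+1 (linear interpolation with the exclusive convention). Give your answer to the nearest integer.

1157

Sorted: 961, 1157, 1240, 1530, 2608, 3146, 3264.
n = 7.
r = (25/100)·(7 + 1) = 2.
r is an integer, so P25 is the value at rank 2: 1157.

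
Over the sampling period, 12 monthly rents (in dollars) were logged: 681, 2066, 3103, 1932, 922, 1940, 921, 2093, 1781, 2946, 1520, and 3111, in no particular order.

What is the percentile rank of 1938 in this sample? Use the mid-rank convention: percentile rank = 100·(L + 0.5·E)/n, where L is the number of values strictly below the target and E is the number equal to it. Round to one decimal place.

Sorted: 681, 921, 922, 1520, 1781, 1932, 1940, 2066, 2093, 2946, 3103, 3111.
Count below 1938: L = 6; count equal: E = 0; n = 12.
Percentile rank = 100·(6 + 0.5·0)/12 = 100·6/12 = 50.

50.0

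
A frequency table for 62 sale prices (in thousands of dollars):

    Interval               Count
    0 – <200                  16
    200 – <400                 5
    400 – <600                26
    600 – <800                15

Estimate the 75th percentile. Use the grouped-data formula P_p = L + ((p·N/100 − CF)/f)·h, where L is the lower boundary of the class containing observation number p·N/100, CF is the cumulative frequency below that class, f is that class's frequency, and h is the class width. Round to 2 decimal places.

596.15

N = 62; target position k = 75/100 · 62 = 46.5.
Cumulative frequencies: 16, 21, 47, 62.
Observation 46.5 falls in the class 400 – <600.
L = 400, CF = 21, f = 26, h = 200.
P75 = 400 + ((46.5 − 21)/26)·200 = 400 + 196.154 = 596.154.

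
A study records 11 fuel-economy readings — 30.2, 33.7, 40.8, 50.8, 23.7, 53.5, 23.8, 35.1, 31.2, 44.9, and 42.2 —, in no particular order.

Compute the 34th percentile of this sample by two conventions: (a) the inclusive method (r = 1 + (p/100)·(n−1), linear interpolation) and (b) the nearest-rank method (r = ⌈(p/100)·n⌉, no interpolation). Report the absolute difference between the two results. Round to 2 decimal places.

1.00

Sorted: 23.7, 23.8, 30.2, 31.2, 33.7, 35.1, 40.8, 42.2, 44.9, 50.8, 53.5.
n = 11.
(a) r = 4.4; between ranks 4 (31.2) and 5 (33.7): 32.2.
(b) the nearest-rank method: rank 4 → 31.2.
|32.2 − 31.2| = 1.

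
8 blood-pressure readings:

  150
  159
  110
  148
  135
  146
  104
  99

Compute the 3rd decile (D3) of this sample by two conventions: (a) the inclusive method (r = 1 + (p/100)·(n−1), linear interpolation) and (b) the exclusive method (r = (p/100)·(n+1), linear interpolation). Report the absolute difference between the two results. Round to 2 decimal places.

Sorted: 99, 104, 110, 135, 146, 148, 150, 159.
n = 8.
(a) r = 3.1; between ranks 3 (110) and 4 (135): 112.5.
(b) r = 2.7; between ranks 2 (104) and 3 (110): 108.2.
|112.5 − 108.2| = 4.3.

4.30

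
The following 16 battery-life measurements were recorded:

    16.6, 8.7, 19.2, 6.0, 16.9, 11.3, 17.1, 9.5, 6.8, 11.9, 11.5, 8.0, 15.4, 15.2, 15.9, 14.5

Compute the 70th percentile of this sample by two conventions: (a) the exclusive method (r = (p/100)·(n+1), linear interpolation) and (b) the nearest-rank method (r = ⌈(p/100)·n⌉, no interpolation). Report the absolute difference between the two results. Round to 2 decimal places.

Sorted: 6.0, 6.8, 8.0, 8.7, 9.5, 11.3, 11.5, 11.9, 14.5, 15.2, 15.4, 15.9, 16.6, 16.9, 17.1, 19.2.
n = 16.
(a) r = 11.9; between ranks 11 (15.4) and 12 (15.9): 15.85.
(b) the nearest-rank method: rank 12 → 15.9.
|15.85 − 15.9| = 0.05.

0.05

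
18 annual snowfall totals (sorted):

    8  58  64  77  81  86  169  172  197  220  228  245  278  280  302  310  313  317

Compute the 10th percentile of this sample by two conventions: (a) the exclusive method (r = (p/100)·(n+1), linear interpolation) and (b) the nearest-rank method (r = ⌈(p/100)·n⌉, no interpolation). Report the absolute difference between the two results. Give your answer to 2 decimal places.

5.00

n = 18.
(a) r = 1.9; between ranks 1 (8) and 2 (58): 53.
(b) the nearest-rank method: rank 2 → 58.
|53 − 58| = 5.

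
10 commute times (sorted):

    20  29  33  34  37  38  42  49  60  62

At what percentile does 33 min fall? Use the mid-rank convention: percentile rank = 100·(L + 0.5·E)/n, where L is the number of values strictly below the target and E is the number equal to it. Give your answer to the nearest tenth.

Count below 33: L = 2; count equal: E = 1; n = 10.
Percentile rank = 100·(2 + 0.5·1)/10 = 100·2.5/10 = 25.

25.0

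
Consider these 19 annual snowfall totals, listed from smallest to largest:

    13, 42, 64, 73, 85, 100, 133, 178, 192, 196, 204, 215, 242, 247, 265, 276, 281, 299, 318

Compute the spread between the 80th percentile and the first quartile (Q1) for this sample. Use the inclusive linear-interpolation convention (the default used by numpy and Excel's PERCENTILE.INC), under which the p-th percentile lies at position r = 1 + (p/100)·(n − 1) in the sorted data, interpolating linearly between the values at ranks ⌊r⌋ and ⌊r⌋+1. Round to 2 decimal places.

176.90

n = 19.
P25: r = 5.5; ranks 5–6 are 85, 100; interpolating gives 92.5.
P80: r = 15.4; ranks 15–16 are 265, 276; interpolating gives 269.4.
Difference: 269.4 − 92.5 = 176.9.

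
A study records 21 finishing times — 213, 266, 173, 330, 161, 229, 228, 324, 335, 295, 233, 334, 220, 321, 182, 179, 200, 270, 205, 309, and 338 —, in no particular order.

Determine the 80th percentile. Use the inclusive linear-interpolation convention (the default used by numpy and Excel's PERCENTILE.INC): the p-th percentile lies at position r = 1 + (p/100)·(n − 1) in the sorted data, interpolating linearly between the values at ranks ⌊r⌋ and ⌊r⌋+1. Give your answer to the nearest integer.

Sorted: 161, 173, 179, 182, 200, 205, 213, 220, 228, 229, 233, 266, 270, 295, 309, 321, 324, 330, 334, 335, 338.
n = 21.
r = 1 + (80/100)·(21 − 1) = 1 + 16 = 17.
r is an integer, so P80 is the value at rank 17: 324.

324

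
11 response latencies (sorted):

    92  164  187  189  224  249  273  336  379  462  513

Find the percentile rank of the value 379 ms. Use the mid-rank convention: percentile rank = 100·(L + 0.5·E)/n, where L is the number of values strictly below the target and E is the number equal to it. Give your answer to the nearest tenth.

Count below 379: L = 8; count equal: E = 1; n = 11.
Percentile rank = 100·(8 + 0.5·1)/11 = 100·8.5/11 = 77.27.

77.3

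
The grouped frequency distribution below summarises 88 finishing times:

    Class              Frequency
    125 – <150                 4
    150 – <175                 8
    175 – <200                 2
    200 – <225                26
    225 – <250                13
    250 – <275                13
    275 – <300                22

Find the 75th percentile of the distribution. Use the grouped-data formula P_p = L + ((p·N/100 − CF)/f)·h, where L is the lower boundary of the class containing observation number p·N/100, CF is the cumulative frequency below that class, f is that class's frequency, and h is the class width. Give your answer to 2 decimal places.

275.00

N = 88; target position k = 75/100 · 88 = 66.
Cumulative frequencies: 4, 12, 14, 40, 53, 66, 88.
Observation 66 falls in the class 250 – <275.
L = 250, CF = 53, f = 13, h = 25.
P75 = 250 + ((66 − 53)/13)·25 = 250 + 25 = 275.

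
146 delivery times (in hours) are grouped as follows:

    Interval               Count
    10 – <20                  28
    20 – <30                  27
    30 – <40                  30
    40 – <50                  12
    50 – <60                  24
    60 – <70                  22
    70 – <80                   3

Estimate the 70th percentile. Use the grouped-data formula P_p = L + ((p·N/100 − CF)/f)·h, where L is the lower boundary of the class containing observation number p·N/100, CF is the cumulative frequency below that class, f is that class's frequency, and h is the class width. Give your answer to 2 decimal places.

52.17

N = 146; target position k = 70/100 · 146 = 102.2.
Cumulative frequencies: 28, 55, 85, 97, 121, 143, 146.
Observation 102.2 falls in the class 50 – <60.
L = 50, CF = 97, f = 24, h = 10.
P70 = 50 + ((102.2 − 97)/24)·10 = 50 + 2.16667 = 52.1667.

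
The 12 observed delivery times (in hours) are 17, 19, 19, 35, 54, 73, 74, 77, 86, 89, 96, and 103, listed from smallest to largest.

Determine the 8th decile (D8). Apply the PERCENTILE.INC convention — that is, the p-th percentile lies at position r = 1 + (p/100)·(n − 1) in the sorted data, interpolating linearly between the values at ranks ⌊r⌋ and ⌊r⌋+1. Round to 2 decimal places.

88.40

n = 12.
r = 1 + (80/100)·(12 − 1) = 1 + 8.8 = 9.8.
Rank 9 is 86 and rank 10 is 89.
Interpolate: 86 + 0.8·(89 − 86) = 86 + 0.8·3 = 88.4.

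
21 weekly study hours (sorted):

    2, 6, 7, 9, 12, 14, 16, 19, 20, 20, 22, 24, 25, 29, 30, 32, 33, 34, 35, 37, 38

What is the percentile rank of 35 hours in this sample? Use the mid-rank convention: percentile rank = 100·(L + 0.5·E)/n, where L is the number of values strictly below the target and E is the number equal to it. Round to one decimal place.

Count below 35: L = 18; count equal: E = 1; n = 21.
Percentile rank = 100·(18 + 0.5·1)/21 = 100·18.5/21 = 88.1.

88.1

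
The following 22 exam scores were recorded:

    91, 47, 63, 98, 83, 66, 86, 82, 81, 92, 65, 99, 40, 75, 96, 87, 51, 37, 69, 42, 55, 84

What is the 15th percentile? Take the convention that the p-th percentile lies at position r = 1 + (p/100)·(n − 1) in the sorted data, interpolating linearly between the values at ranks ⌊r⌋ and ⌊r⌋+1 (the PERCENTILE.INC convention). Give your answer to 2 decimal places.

47.60

Sorted: 37, 40, 42, 47, 51, 55, 63, 65, 66, 69, 75, 81, 82, 83, 84, 86, 87, 91, 92, 96, 98, 99.
n = 22.
r = 1 + (15/100)·(22 − 1) = 1 + 3.15 = 4.15.
Rank 4 is 47 and rank 5 is 51.
Interpolate: 47 + 0.15·(51 − 47) = 47 + 0.15·4 = 47.6.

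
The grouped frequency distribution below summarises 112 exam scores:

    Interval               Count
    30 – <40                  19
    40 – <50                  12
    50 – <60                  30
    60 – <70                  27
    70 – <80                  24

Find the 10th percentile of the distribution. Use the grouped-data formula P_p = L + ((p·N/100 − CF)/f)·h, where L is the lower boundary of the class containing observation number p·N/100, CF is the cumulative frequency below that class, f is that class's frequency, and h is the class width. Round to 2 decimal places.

35.89

N = 112; target position k = 10/100 · 112 = 11.2.
Cumulative frequencies: 19, 31, 61, 88, 112.
Observation 11.2 falls in the class 30 – <40.
L = 30, CF = 0, f = 19, h = 10.
P10 = 30 + ((11.2 − 0)/19)·10 = 30 + 5.89474 = 35.8947.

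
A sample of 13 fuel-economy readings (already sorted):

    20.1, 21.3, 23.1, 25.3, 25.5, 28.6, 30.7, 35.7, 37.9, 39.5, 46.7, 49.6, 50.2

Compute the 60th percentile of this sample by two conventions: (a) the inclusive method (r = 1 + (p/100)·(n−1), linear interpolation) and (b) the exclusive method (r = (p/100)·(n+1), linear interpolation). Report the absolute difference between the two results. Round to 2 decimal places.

n = 13.
(a) r = 8.2; between ranks 8 (35.7) and 9 (37.9): 36.14.
(b) r = 8.4; between ranks 8 (35.7) and 9 (37.9): 36.58.
|36.14 − 36.58| = 0.44.

0.44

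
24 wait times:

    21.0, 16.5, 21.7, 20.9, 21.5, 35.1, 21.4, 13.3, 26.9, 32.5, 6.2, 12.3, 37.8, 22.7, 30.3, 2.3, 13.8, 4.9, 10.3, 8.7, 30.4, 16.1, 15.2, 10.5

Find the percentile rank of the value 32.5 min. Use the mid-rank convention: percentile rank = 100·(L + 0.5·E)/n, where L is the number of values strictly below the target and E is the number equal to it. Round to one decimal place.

89.6

Sorted: 2.3, 4.9, 6.2, 8.7, 10.3, 10.5, 12.3, 13.3, 13.8, 15.2, 16.1, 16.5, 20.9, 21.0, 21.4, 21.5, 21.7, 22.7, 26.9, 30.3, 30.4, 32.5, 35.1, 37.8.
Count below 32.5: L = 21; count equal: E = 1; n = 24.
Percentile rank = 100·(21 + 0.5·1)/24 = 100·21.5/24 = 89.58.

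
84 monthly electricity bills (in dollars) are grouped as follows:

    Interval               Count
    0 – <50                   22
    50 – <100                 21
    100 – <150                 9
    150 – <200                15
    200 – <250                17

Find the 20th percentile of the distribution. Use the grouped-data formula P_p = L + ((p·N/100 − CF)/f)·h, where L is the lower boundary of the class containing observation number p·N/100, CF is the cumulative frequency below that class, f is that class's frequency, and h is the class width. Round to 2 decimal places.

38.18

N = 84; target position k = 20/100 · 84 = 16.8.
Cumulative frequencies: 22, 43, 52, 67, 84.
Observation 16.8 falls in the class 0 – <50.
L = 0, CF = 0, f = 22, h = 50.
P20 = 0 + ((16.8 − 0)/22)·50 = 0 + 38.1818 = 38.1818.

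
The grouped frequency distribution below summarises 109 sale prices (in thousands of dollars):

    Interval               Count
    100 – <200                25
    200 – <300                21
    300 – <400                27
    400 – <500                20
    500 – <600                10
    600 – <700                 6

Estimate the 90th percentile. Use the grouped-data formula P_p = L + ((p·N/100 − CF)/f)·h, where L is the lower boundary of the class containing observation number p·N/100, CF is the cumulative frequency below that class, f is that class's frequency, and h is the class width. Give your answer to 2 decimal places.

N = 109; target position k = 90/100 · 109 = 98.1.
Cumulative frequencies: 25, 46, 73, 93, 103, 109.
Observation 98.1 falls in the class 500 – <600.
L = 500, CF = 93, f = 10, h = 100.
P90 = 500 + ((98.1 − 93)/10)·100 = 500 + 51 = 551.

551.00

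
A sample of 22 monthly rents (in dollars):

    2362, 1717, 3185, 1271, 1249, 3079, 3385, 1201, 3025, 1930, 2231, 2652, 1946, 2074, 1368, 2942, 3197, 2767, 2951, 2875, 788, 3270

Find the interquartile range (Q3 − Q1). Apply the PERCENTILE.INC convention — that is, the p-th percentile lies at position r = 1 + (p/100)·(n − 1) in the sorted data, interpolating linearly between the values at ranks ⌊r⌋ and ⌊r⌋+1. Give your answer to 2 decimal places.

Sorted: 788, 1201, 1249, 1271, 1368, 1717, 1930, 1946, 2074, 2231, 2362, 2652, 2767, 2875, 2942, 2951, 3025, 3079, 3185, 3197, 3270, 3385.
n = 22.
P25: r = 6.25; ranks 6–7 are 1717, 1930; interpolating gives 1770.25.
P75: r = 16.75; ranks 16–17 are 2951, 3025; interpolating gives 3006.5.
Difference: 3006.5 − 1770.25 = 1236.25.

1236.25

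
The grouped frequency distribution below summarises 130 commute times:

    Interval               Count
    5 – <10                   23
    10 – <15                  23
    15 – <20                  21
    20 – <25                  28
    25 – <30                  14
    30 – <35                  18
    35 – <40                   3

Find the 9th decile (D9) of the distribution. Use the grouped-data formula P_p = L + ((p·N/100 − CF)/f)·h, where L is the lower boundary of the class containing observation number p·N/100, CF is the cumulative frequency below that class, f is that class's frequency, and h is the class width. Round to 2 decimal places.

N = 130; target position k = 90/100 · 130 = 117.
Cumulative frequencies: 23, 46, 67, 95, 109, 127, 130.
Observation 117 falls in the class 30 – <35.
L = 30, CF = 109, f = 18, h = 5.
P90 = 30 + ((117 − 109)/18)·5 = 30 + 2.22222 = 32.2222.

32.22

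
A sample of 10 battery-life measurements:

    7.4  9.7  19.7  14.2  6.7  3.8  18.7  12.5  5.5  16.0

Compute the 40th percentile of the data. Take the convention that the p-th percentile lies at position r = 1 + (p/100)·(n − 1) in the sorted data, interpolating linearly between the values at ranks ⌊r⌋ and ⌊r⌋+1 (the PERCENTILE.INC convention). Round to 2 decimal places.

Sorted: 3.8, 5.5, 6.7, 7.4, 9.7, 12.5, 14.2, 16.0, 18.7, 19.7.
n = 10.
r = 1 + (40/100)·(10 − 1) = 1 + 3.6 = 4.6.
Rank 4 is 7.4 and rank 5 is 9.7.
Interpolate: 7.4 + 0.6·(9.7 − 7.4) = 7.4 + 0.6·2.3 = 8.78.

8.78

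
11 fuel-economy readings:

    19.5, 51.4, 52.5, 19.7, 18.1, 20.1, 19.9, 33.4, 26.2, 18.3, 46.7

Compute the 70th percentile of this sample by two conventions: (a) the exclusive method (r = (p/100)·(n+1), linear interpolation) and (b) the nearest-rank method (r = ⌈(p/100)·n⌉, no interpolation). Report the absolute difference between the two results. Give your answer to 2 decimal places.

Sorted: 18.1, 18.3, 19.5, 19.7, 19.9, 20.1, 26.2, 33.4, 46.7, 51.4, 52.5.
n = 11.
(a) r = 8.4; between ranks 8 (33.4) and 9 (46.7): 38.72.
(b) the nearest-rank method: rank 8 → 33.4.
|38.72 − 33.4| = 5.32.

5.32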